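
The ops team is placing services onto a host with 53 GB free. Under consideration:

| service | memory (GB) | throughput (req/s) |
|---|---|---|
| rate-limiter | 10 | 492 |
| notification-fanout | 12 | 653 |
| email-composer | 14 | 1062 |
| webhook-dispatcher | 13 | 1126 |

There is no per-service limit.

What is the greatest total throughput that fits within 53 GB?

Taking 4×webhook-dispatcher: 52 GB used, 4504 in throughput.
Every other selection either busts 53 GB or fails to beat 4504.

4504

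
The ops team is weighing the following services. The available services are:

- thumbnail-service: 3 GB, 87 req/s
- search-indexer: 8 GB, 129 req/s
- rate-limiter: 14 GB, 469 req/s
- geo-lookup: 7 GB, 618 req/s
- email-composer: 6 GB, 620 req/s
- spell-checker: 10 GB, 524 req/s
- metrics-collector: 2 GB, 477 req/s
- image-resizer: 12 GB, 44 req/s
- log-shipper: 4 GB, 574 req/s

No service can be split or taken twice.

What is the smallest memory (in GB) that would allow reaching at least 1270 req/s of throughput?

12

Look for the lowest-memory combination reaching 1270.
email-composer + metrics-collector + log-shipper reaches 1671 using 12 GB.
Any bundle with less than 12 GB falls short of 1270.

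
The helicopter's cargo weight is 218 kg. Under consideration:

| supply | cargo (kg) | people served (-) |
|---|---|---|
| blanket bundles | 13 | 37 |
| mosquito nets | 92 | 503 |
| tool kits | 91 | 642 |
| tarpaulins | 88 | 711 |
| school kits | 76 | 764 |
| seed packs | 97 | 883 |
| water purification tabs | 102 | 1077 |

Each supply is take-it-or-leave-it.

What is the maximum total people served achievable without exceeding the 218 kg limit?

A density-first pass picks blanket bundles + school kits + water purification tabs — 1878 at 191 kg.
Replace school kits with seed packs: the trade gains 119 net, giving 1997 at 212 kg.
Next best is seed packs + water purification tabs at 1960 (199 kg) — short by 37.

1997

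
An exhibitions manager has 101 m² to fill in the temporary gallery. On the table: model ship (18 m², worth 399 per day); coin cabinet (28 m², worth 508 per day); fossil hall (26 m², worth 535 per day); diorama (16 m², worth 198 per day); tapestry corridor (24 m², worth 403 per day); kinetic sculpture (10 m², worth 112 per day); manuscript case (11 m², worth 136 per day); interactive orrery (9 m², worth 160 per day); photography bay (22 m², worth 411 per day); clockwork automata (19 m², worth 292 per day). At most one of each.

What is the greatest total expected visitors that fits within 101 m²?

1908

By expected visitors per m²: model ship 22.17, fossil hall 20.58, photography bay 18.68, coin cabinet 18.14 lead.
Greedy by ratio would take model ship + coin cabinet + fossil hall + photography bay: 94 m² used, total 1853.
The 28 m² tied up in coin cabinet is better spent on tapestry corridor + interactive orrery — total rises to 1908 (99 m²).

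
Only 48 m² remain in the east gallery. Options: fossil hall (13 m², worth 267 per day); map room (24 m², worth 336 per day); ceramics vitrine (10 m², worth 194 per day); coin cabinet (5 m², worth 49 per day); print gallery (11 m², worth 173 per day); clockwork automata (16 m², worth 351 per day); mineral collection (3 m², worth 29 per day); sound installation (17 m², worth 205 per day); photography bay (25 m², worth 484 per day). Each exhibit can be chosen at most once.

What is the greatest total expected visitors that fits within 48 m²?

The ratio heuristic lands on fossil hall + ceramics vitrine + coin cabinet + clockwork automata + mineral collection (890) but leaves 1 m² idle.
Replace coin cabinet and clockwork automata and mineral collection with photography bay: the trade gains 55 net, giving 945 at 48 m².
Nothing else within 48 m² beats 945.

945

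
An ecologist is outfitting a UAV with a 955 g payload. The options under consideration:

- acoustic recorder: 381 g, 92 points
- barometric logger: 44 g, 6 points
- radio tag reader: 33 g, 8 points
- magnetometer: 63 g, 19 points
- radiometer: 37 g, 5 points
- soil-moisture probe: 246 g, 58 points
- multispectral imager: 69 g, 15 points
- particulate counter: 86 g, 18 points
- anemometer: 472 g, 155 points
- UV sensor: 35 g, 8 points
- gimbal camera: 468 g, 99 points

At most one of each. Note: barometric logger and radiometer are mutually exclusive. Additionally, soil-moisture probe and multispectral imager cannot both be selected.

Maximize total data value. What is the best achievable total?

274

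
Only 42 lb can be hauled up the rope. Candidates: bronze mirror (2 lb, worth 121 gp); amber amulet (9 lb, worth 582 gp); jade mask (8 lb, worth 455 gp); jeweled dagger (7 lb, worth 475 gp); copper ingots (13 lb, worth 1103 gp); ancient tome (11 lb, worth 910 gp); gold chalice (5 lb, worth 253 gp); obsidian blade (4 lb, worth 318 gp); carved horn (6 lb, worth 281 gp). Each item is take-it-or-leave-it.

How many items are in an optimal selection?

The maximum value within 42 lb is 3191.
For example bronze mirror + amber amulet + jeweled dagger + copper ingots + ancient tome achieves it, using 42 lb.
Every optimal selection uses 5 items.

5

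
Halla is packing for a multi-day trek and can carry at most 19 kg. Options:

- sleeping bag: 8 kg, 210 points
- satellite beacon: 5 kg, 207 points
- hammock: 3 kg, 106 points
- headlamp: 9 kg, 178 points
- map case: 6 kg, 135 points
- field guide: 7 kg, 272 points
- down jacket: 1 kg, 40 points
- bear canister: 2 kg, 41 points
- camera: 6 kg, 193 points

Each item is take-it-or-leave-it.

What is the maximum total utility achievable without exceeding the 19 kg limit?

Filling by ratio: satellite beacon + hammock + field guide + down jacket + bear canister for 666, with 1 kg left unused.
Dropping hammock and bear canister frees 5 kg; slotting in camera (6 kg) lifts the total to 712 at 19 kg.
Every other selection either busts 19 kg or fails to beat 712.

712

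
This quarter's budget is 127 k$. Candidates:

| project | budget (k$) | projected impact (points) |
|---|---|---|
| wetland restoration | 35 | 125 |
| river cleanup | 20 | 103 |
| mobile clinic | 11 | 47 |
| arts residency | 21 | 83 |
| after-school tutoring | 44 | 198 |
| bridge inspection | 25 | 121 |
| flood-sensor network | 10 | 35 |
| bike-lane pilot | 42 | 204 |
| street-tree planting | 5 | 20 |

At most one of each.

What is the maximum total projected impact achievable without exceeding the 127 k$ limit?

Greedy by ratio would take river cleanup + mobile clinic + arts residency + bridge inspection + bike-lane pilot + street-tree planting: 124 k$ used, total 578.
Dropping river cleanup and arts residency frees 41 k$; slotting in after-school tutoring (44 k$) lifts the total to 590 at 127 k$.
The closest alternative, river cleanup + arts residency + after-school tutoring + bike-lane pilot, reaches only 588.

590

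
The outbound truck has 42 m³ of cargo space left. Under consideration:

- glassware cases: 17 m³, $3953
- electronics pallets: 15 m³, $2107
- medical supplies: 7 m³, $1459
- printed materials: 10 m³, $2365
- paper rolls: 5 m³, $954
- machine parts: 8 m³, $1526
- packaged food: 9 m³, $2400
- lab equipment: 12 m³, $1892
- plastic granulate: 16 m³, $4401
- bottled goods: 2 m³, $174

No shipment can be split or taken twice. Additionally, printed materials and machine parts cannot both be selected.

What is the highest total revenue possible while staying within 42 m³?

10754

Taking the top-ratio shipments first gives medical supplies + printed materials + packaged food + plastic granulate for 10625 (42 m³).
Replace medical supplies and printed materials with glassware cases: the trade gains 129 net, giving 10754 at 42 m³.
No other feasible combination exceeds 10754.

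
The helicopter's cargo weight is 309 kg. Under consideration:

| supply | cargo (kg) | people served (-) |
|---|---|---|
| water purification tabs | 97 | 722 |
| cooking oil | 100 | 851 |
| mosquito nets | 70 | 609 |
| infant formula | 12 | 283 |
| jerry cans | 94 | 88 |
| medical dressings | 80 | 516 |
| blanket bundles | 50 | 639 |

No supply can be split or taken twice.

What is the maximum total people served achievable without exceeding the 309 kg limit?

Ranking by ratio (people served/kg): infant formula 23.58, blanket bundles 12.78, mosquito nets 8.70.
Filling by ratio: cooking oil + mosquito nets + infant formula + blanket bundles for 2382, with 77 kg left unused.
Dropping cooking oil frees 100 kg; slotting in water purification tabs + medical dressings (177 kg) lifts the total to 2769 at 309 kg.

2769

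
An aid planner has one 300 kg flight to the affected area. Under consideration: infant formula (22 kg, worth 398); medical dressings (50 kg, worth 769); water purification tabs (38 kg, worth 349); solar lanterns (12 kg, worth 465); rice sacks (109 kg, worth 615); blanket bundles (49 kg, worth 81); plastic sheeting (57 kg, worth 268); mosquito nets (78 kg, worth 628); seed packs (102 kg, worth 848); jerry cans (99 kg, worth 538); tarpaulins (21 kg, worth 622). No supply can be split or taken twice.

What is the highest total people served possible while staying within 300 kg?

3730

Ranking by ratio (people served/kg): solar lanterns 38.75, tarpaulins 29.62, infant formula 18.09, medical dressings 15.38.
The ratio heuristic lands on infant formula + medical dressings + water purification tabs + solar lanterns + blanket bundles + seed packs + tarpaulins (3532) but leaves 6 kg idle.
Dropping water purification tabs and blanket bundles frees 87 kg; slotting in mosquito nets (78 kg) lifts the total to 3730 at 285 kg.
Runner-up infant formula + medical dressings + water purification tabs + solar lanterns + blanket bundles + seed packs + tarpaulins tops out at 3532.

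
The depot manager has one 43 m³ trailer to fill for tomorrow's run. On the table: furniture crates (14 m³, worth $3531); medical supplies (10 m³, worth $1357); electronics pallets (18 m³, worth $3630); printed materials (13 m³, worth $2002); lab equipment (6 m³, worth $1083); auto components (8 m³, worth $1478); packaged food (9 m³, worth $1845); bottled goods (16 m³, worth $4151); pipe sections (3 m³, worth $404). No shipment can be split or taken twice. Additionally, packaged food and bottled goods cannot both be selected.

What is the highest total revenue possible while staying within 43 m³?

9684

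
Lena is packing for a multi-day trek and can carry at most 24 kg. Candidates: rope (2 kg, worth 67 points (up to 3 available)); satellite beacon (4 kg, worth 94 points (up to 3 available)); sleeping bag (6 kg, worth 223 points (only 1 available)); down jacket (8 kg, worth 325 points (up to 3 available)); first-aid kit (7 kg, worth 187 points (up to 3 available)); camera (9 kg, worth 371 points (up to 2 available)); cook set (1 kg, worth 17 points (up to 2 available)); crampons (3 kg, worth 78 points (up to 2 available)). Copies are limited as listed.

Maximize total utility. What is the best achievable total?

975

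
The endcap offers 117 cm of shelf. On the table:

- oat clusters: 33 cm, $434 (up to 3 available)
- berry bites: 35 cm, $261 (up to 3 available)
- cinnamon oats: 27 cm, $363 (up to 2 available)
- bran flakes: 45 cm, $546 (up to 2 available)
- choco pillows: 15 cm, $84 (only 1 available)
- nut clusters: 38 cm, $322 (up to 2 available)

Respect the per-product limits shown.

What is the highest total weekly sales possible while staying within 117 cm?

1455

Filling by ratio: oat clusters + 2×cinnamon oats + choco pillows for 1244, with 15 cm left unused.
The 75 cm tied up in oat clusters and cinnamon oats and choco pillows is better spent on 2×bran flakes — total rises to 1455 (117 cm).
Nothing else within 117 cm beats 1455.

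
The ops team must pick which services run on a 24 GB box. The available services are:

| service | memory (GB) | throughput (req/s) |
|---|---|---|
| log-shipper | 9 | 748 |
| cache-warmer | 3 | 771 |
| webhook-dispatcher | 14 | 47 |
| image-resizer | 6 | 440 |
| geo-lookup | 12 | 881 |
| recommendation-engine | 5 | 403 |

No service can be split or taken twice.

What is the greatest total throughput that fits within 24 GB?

2400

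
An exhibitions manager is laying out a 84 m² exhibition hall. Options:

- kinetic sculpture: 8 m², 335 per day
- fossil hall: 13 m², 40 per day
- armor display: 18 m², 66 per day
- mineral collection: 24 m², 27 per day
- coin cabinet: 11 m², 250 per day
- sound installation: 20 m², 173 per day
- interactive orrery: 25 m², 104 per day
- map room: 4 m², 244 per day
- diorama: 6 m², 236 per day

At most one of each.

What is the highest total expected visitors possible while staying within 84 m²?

1344

By expected visitors per m²: map room 61.00, kinetic sculpture 41.88, diorama 39.33 lead.
Greedy by ratio would take kinetic sculpture + coin cabinet + sound installation + interactive orrery + map room + diorama: 74 m² used, total 1342.
The 25 m² tied up in interactive orrery is better spent on fossil hall + armor display — total rises to 1344 (80 m²).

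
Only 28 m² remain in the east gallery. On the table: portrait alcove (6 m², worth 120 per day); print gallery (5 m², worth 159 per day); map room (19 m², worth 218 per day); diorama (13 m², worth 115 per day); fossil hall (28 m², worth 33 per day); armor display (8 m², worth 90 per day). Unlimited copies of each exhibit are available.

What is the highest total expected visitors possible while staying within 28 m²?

By expected visitors per m²: print gallery 31.80, portrait alcove 20.00, map room 11.47, armor display 11.25 lead.
5×print gallery uses 25 of the 28 m² and totals 795.
Every other selection either busts 28 m² or fails to beat 795.

795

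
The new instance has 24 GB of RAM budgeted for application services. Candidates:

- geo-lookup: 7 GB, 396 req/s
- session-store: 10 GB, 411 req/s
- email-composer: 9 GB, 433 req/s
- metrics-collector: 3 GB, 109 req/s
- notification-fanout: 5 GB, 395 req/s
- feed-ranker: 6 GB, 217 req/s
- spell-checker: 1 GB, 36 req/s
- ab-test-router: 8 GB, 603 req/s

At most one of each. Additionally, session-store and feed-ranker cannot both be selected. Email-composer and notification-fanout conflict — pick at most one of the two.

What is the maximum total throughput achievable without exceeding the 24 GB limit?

1539

By throughput per GB: notification-fanout 79.00, ab-test-router 75.38, geo-lookup 56.57 lead.
Geo-lookup + metrics-collector + notification-fanout + spell-checker + ab-test-router uses 24 of the 24 GB and totals 1539.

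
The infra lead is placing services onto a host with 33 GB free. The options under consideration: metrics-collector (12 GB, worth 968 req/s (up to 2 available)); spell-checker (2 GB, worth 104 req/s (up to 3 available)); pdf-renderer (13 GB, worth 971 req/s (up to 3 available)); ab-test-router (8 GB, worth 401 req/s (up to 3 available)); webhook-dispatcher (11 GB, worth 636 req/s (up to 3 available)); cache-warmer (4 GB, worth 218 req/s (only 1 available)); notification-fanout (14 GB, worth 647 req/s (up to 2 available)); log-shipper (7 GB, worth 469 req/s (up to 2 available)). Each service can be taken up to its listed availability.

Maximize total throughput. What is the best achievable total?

2509

By throughput per GB: metrics-collector 80.67, pdf-renderer 74.69, log-shipper 67.00, webhook-dispatcher 57.82 lead.
Taking 2×metrics-collector + spell-checker + log-shipper: 33 GB used, 2509 in throughput.
Nothing else within 33 GB beats 2509.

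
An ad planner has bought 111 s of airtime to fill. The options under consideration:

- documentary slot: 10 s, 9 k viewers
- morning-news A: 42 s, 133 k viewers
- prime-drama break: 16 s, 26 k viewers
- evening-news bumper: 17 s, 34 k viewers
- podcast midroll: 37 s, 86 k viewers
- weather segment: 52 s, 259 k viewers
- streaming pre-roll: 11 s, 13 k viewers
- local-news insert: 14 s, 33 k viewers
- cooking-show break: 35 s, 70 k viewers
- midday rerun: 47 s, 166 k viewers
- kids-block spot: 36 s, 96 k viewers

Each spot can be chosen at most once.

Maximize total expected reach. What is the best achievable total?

Weather segment + streaming pre-roll + midday rerun uses 110 of the 111 s and totals 438.
The spare 1 s is too small for any remaining spot, and no exchange beats 438.

438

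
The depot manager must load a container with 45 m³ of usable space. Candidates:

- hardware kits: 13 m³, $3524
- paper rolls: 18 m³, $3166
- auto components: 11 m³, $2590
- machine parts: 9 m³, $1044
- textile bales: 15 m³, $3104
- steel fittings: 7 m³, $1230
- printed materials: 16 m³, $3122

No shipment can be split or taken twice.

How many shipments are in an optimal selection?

3

Optimal total is 9750.
For example hardware kits + textile bales + printed materials achieves it, using 44 m³.
Any selection reaching 9750 contains exactly 3 shipments.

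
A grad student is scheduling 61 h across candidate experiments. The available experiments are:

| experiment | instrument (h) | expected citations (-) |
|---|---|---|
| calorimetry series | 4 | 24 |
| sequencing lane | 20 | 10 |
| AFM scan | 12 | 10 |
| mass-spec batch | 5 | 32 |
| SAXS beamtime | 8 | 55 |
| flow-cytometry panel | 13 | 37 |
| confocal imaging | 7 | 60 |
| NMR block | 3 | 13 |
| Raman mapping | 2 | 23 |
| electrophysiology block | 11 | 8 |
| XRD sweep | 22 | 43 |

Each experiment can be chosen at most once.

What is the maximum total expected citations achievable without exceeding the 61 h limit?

274

Greedy by ratio would take calorimetry series + AFM scan + mass-spec batch + SAXS beamtime + flow-cytometry panel + confocal imaging + NMR block + Raman mapping: 54 h used, total 254.
Dropping AFM scan and NMR block frees 15 h; slotting in XRD sweep (22 h) lifts the total to 274 at 61 h.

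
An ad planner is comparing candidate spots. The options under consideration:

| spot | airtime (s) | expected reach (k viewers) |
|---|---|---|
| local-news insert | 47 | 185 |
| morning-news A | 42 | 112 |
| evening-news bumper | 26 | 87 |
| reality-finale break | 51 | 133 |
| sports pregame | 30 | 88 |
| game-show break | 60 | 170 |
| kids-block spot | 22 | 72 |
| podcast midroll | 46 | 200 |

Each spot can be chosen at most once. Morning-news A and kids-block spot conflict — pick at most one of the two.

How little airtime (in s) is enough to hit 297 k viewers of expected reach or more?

88

Minimise s subject to total expected reach ≥ 297.
Taking morning-news A + podcast midroll gives 312 (≥ 297) for 88 s.
Below 88 s the best achievable stays under 297.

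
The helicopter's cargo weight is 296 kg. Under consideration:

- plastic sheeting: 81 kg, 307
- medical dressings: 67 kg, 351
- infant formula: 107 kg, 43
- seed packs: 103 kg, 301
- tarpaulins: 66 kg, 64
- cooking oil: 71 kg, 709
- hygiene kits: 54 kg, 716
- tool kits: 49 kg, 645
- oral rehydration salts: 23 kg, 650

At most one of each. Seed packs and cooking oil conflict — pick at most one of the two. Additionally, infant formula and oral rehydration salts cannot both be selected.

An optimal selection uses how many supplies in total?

The maximum people served within 296 kg is 3071.
medical dressings + cooking oil + hygiene kits + tool kits + oral rehydration salts hits 3071 at 264 kg.
Any selection reaching 3071 contains exactly 5 supplies.

5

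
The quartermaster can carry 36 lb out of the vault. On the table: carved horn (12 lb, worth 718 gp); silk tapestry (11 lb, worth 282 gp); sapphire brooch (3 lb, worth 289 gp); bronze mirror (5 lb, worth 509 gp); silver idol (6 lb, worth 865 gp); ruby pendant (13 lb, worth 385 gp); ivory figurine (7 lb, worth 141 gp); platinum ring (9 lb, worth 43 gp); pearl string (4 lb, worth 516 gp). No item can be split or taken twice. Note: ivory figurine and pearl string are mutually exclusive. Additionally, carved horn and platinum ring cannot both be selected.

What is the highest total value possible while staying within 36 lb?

The ratio ordering already packs tightly: carved horn + sapphire brooch + bronze mirror + silver idol + pearl string, 30 lb, 2897.

2897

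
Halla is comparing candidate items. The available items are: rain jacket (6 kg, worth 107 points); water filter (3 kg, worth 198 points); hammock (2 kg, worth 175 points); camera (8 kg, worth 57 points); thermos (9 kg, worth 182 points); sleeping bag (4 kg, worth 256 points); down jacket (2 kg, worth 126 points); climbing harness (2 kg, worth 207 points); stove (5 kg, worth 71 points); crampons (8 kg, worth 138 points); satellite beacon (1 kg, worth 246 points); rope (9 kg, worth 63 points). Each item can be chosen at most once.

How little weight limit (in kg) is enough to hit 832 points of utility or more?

9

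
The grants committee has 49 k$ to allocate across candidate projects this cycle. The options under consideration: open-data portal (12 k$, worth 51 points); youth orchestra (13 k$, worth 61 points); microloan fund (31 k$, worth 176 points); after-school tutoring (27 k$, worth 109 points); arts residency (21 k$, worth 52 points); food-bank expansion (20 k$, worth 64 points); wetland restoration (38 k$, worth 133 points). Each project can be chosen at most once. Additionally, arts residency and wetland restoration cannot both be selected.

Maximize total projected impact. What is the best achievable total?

237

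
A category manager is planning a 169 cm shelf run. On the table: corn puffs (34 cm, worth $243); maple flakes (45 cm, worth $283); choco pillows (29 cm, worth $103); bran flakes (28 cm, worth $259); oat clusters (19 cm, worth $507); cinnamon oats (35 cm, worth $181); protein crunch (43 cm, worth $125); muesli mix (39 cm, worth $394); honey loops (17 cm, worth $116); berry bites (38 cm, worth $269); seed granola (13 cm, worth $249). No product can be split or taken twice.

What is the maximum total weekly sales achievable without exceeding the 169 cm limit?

Density check — oat clusters 26.68, seed granola 19.15, muesli mix 10.10 are the best per cm.
Taking the top-ratio products first gives corn puffs + bran flakes + oat clusters + muesli mix + honey loops + seed granola for 1768 (150 cm).
The 17 cm tied up in honey loops is better spent on cinnamon oats — total rises to 1833 (168 cm).

1833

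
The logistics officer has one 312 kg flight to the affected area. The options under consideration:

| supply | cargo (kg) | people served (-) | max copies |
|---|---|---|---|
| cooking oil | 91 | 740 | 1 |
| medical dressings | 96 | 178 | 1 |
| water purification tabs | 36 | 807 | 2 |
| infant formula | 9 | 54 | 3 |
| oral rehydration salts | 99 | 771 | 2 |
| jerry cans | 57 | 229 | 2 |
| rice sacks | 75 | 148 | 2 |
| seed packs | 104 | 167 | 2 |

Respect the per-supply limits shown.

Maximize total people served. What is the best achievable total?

3318

The ratio heuristic lands on cooking oil + 2×water purification tabs + 3×infant formula + oral rehydration salts (3287) but leaves 23 kg idle.
The 91 kg tied up in cooking oil is better spent on oral rehydration salts — total rises to 3318 (297 kg).
The spare 15 kg is too small for any remaining supply, and no exchange beats 3318.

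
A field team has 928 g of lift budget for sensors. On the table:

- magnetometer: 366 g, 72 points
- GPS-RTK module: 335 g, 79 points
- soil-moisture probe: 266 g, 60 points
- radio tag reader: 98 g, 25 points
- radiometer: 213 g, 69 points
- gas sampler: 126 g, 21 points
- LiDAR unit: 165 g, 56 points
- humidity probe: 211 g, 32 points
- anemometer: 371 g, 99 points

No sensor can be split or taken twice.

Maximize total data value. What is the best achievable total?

249

Best packing: radio tag reader + radiometer + LiDAR unit + anemometer — 847 g, 249 total.
The closest alternative, GPS-RTK module + radiometer + anemometer, reaches only 247.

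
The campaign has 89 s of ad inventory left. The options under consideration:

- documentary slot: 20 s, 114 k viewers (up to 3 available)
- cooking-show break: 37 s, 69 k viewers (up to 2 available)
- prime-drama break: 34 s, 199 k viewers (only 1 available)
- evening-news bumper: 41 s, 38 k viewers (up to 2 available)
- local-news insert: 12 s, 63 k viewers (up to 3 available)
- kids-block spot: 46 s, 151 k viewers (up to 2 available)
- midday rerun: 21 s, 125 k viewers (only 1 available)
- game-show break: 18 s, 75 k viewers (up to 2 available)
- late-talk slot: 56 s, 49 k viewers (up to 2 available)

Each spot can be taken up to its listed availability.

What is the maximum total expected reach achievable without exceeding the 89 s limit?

501

By expected reach per s: midday rerun 5.95, prime-drama break 5.85, documentary slot 5.70, local-news insert 5.25 lead.
The ratio ordering already packs tightly: documentary slot + prime-drama break + local-news insert + midday rerun, 87 s, 501.
Every other selection either busts 89 s or exceeds an availability limit or fails to beat 501.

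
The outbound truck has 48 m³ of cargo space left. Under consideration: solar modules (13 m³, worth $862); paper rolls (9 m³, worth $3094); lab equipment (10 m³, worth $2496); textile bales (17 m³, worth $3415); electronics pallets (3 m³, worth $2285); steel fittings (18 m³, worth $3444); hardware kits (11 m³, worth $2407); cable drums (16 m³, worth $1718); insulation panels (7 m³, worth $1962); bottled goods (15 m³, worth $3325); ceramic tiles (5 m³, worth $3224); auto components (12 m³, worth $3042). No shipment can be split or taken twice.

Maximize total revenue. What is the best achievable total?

16103

By revenue per m³: electronics pallets 761.67, ceramic tiles 644.80, paper rolls 343.78 lead.
The ratio ordering already packs tightly: paper rolls + lab equipment + electronics pallets + insulation panels + ceramic tiles + auto components, 46 m³, 16103.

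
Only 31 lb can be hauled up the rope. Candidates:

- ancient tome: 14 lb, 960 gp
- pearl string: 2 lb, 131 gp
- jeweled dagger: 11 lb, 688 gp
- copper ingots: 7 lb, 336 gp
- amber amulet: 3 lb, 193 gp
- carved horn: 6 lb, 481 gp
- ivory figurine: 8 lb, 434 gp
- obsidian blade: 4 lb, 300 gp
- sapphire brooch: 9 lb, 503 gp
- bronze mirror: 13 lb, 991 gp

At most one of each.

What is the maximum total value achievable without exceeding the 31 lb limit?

2251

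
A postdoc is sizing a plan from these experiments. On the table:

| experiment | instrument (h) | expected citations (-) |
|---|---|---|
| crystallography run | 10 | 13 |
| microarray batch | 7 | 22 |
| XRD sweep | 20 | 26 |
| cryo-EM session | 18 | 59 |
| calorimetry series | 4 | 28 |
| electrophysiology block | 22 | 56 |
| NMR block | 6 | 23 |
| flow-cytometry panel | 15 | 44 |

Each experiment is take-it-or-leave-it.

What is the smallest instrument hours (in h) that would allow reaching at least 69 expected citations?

17

Need the lightest bundle worth ≥ 69.
microarray batch + calorimetry series + NMR block reaches 73 using 17 h.
Below 17 h the best achievable stays under 69.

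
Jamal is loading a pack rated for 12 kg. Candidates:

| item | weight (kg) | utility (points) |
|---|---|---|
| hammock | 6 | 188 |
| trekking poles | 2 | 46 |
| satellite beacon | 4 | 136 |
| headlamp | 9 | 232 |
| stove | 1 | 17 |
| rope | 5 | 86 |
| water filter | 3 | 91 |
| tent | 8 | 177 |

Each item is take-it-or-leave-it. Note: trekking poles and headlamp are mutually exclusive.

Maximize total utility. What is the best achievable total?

Ranking by ratio (utility/kg): satellite beacon 34.00, hammock 31.33, water filter 30.33.
Best packing: hammock + trekking poles + satellite beacon — 12 kg, 370 total.
Next best is hammock + trekking poles + stove + water filter at 342 (12 kg) — short by 28.

370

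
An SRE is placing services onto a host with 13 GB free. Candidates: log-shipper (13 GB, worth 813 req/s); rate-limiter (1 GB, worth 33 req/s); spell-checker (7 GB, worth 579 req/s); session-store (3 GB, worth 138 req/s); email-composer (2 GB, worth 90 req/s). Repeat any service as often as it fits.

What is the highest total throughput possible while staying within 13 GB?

855

The ratio ordering already packs tightly: spell-checker + 2×session-store, 13 GB, 855.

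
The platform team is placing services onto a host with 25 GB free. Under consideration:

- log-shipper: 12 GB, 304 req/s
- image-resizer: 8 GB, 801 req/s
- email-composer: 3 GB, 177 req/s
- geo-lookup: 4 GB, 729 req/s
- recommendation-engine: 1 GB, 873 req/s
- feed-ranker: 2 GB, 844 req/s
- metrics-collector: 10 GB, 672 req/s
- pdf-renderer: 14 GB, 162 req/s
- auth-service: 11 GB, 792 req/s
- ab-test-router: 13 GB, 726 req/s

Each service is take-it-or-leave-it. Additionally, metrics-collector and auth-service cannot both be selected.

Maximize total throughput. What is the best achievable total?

Image-resizer + geo-lookup + recommendation-engine + feed-ranker + metrics-collector uses 25 of the 25 GB and totals 3919.
Every other selection either busts 25 GB or breaks a pairing rule or fails to beat 3919.

3919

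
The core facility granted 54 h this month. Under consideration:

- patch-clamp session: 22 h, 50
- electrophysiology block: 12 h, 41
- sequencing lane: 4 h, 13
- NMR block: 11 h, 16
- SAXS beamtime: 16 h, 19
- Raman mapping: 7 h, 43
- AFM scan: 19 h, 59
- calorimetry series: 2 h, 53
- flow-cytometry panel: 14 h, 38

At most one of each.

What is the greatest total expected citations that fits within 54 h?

234

Taking the top-ratio experiments first gives electrophysiology block + sequencing lane + Raman mapping + AFM scan + calorimetry series for 209 (44 h).
Replace sequencing lane with flow-cytometry panel: the trade gains 25 net, giving 234 at 54 h.
Next best is patch-clamp session + sequencing lane + Raman mapping + AFM scan + calorimetry series at 218 (54 h) — short by 16.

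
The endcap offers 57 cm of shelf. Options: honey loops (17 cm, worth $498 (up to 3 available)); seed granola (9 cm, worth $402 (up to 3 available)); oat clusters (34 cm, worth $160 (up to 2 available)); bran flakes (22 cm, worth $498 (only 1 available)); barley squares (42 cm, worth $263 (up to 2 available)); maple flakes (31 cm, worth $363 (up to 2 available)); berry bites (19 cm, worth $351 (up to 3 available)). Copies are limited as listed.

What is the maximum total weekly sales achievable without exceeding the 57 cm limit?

Filling by ratio: honey loops + 3×seed granola for 1704, with 13 cm left unused.
The 9 cm tied up in seed granola is better spent on bran flakes — total rises to 1800 (57 cm).
That's the maximum — no swap from here does better than 1800.

1800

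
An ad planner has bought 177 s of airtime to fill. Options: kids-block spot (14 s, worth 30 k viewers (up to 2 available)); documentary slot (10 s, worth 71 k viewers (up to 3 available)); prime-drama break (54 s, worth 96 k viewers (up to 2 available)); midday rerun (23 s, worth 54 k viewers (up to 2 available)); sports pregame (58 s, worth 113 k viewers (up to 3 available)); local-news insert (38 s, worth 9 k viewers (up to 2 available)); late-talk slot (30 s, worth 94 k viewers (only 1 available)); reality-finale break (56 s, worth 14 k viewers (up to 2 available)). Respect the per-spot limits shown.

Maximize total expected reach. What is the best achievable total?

541

By expected reach per s: documentary slot 7.10, late-talk slot 3.13, midday rerun 2.35, kids-block spot 2.14 lead.
Greedy by ratio would take 2×kids-block spot + 3×documentary slot + 2×midday rerun + local-news insert + late-talk slot: 172 s used, total 484.
Dropping kids-block spot and local-news insert frees 52 s; slotting in prime-drama break (54 s) lifts the total to 541 at 174 s.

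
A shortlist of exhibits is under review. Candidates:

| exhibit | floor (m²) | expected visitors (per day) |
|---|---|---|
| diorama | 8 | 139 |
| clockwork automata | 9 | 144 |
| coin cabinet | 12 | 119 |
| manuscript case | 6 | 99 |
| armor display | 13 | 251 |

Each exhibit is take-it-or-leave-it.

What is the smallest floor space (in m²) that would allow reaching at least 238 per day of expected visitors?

Look for the lowest-floor combination reaching 238.
armor display: 251 expected visitors at 13 m².
No combination under 13 m² hits 238.

13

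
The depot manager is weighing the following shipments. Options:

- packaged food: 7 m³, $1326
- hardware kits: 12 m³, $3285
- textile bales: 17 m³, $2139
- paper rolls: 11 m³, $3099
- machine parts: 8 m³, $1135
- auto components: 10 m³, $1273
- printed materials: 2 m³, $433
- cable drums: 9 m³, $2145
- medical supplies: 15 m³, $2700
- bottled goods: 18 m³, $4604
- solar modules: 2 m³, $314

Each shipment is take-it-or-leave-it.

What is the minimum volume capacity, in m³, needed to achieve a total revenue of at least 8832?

Need the lightest bundle worth ≥ 8832.
hardware kits + paper rolls + printed materials + cable drums reaches 8962 using 34 m³.
Below 34 m³ the best achievable stays under 8832.

34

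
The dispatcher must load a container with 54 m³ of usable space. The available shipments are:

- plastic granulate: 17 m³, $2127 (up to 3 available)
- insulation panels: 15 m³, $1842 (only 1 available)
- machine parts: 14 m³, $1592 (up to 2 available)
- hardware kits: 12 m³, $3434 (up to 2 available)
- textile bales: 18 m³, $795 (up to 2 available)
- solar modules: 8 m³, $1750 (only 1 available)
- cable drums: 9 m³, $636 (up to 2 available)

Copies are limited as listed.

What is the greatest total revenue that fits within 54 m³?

Density check — hardware kits 286.17, solar modules 218.75, plastic granulate 125.12, insulation panels 122.80 are the best per m³.
Plastic granulate + 2×hardware kits + solar modules uses 49 of the 54 m³ and totals 10745.
Every other selection either busts 54 m³ or exceeds an availability limit or fails to beat 10745.

10745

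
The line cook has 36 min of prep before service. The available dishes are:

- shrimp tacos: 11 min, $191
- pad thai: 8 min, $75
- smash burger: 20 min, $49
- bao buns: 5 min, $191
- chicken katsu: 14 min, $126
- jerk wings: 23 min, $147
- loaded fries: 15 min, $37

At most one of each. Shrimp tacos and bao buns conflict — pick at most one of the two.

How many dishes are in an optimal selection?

3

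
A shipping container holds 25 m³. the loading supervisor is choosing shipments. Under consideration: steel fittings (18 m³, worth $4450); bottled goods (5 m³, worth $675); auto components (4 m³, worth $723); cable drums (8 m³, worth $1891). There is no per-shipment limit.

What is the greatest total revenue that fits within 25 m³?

5673

A density-first pass picks steel fittings + auto components — 5173 at 22 m³.
The 22 m³ tied up in steel fittings and auto components is better spent on 3×cable drums — total rises to 5673 (24 m³).
Every other selection either busts 25 m³ or fails to beat 5673.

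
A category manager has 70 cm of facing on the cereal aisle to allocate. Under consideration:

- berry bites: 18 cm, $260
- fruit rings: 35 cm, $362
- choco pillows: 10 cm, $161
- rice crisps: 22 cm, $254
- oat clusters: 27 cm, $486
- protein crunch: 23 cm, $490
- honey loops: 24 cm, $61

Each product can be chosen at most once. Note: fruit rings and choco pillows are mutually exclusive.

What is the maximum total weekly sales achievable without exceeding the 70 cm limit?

1236

Density check — protein crunch 21.30, oat clusters 18.00, choco pillows 16.10, berry bites 14.44 are the best per cm.
Taking the top-ratio products first gives choco pillows + oat clusters + protein crunch for 1137 (60 cm).
Replace choco pillows with berry bites: the trade gains 99 net, giving 1236 at 68 cm.
Next best is choco pillows + oat clusters + protein crunch at 1137 (60 cm) — short by 99.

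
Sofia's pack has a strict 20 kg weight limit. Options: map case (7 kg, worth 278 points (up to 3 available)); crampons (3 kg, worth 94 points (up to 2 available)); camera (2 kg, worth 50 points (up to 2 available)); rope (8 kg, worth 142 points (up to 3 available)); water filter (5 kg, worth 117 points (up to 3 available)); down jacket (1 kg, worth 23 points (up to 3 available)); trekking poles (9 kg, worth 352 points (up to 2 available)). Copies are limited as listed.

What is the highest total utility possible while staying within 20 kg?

754

A density-first pass picks 2×map case + 2×crampons — 744 at 20 kg.
Replace 2×map case and 2×crampons with camera + 2×trekking poles: the trade gains 10 net, giving 754 at 20 kg.
Nothing else within 20 kg beats 754.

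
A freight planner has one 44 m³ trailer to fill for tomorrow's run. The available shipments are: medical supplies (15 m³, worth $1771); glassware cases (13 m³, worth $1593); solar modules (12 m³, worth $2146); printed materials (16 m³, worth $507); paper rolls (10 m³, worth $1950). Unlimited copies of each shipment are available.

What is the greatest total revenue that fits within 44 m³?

8192

A density-first pass picks 4×paper rolls — 7800 at 40 m³.
Replace 2×paper rolls with 2×solar modules: the trade gains 392 net, giving 8192 at 44 m³.
That's the maximum — no swap from here does better than 8192.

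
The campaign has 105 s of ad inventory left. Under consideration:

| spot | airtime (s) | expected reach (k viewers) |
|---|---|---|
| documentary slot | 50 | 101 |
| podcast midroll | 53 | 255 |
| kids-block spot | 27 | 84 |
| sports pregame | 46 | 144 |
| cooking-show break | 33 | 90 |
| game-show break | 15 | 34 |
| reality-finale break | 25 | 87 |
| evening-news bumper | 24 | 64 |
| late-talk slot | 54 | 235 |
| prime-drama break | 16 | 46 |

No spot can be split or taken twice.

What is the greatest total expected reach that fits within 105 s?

426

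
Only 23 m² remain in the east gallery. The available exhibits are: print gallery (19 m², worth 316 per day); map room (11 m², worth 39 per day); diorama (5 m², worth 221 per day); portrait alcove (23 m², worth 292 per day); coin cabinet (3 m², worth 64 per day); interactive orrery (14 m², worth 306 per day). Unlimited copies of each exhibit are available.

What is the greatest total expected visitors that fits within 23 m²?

948

Taking 4×diorama + coin cabinet: 23 m² used, 948 in expected visitors.
Every other selection either busts 23 m² or fails to beat 948.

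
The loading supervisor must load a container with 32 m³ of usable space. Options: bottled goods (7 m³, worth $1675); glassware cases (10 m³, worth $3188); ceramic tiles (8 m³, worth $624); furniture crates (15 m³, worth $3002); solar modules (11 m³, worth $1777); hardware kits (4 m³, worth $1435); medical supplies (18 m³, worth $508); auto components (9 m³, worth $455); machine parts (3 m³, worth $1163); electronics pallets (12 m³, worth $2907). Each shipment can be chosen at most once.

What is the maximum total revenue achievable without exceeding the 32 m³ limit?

A density-first pass picks glassware cases + hardware kits + machine parts + electronics pallets — 8693 at 29 m³.
Dropping hardware kits frees 4 m³; slotting in bottled goods (7 m³) lifts the total to 8933 at 32 m³.

8933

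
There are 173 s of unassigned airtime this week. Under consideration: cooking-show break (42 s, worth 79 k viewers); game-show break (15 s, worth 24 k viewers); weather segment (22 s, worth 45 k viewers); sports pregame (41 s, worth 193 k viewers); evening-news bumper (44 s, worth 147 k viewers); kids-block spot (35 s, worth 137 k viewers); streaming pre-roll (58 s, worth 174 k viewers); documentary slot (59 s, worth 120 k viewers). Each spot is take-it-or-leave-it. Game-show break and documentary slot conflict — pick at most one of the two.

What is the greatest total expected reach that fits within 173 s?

573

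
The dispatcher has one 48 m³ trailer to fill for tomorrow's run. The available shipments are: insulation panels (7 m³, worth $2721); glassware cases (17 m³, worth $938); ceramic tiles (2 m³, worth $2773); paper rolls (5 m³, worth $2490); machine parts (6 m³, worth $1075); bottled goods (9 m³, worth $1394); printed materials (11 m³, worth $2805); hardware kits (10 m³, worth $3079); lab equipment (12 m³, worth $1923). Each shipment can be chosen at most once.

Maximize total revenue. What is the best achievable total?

15791

By revenue per m³: ceramic tiles 1386.50, paper rolls 498.00, insulation panels 388.71 lead.
The ratio heuristic lands on insulation panels + ceramic tiles + paper rolls + machine parts + printed materials + hardware kits (14943) but leaves 7 m³ idle.
The 6 m³ tied up in machine parts is better spent on lab equipment — total rises to 15791 (47 m³).
Next best is insulation panels + ceramic tiles + paper rolls + bottled goods + printed materials + hardware kits at 15262 (44 m³) — short by 529.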